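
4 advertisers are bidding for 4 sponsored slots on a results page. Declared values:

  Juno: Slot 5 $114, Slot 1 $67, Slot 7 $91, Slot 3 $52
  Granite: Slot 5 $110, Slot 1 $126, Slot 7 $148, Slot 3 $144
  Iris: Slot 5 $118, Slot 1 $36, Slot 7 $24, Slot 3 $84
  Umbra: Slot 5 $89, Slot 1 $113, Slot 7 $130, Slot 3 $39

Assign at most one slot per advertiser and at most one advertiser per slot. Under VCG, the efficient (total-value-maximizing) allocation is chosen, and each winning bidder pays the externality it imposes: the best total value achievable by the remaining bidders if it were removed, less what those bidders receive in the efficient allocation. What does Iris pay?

Iris pays $40.

Efficient allocation: Juno→Slot 7 ($91), Granite→Slot 3 ($144), Iris→Slot 5 ($118), Umbra→Slot 1 ($113); total welfare W = $466.
Iris receives Slot 5 at value $118, so the others get W − 118 = $348.
Without Iris: best allocation of the remaining 3 bidders over all 4 slots is Juno→Slot 5 ($114), Granite→Slot 3 ($144), Umbra→Slot 7 ($130), total $388.
VCG payment = (others' best without Iris) − (others' welfare with Iris) = 388 − 348 = $40.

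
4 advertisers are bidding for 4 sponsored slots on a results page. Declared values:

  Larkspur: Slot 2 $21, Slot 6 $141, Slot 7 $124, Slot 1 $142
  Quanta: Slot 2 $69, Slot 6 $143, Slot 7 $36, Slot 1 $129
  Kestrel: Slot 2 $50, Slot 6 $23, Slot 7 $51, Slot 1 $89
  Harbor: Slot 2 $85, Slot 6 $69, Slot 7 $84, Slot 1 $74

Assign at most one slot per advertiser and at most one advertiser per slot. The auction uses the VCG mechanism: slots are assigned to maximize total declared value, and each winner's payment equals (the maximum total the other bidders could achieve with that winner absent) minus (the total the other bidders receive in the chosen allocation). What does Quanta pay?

Efficient allocation: Larkspur→Slot 7 ($124), Quanta→Slot 6 ($143), Kestrel→Slot 1 ($89), Harbor→Slot 2 ($85); total welfare W = $441.
Quanta receives Slot 6 at value $143, so the others get W − 143 = $298.
Without Quanta: best allocation of the remaining 3 bidders over all 4 slots is Larkspur→Slot 6 ($141), Kestrel→Slot 1 ($89), Harbor→Slot 2 ($85), total $315.
VCG payment = (others' best without Quanta) − (others' welfare with Quanta) = 315 − 298 = $17.

Quanta pays $17.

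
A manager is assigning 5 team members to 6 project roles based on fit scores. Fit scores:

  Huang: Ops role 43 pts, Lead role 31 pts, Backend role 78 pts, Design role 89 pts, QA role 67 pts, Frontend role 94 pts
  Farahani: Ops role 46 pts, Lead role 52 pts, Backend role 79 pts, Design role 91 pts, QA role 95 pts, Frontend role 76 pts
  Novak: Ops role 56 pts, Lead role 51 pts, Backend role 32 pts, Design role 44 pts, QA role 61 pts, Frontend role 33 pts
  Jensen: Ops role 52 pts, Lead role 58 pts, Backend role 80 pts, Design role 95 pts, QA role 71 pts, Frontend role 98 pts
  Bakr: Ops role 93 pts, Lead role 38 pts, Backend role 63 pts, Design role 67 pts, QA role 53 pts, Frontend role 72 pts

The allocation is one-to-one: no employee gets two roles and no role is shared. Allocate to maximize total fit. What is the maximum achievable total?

Max total: 428 pts

Optimal: Huang→Frontend role (94 pts), Farahani→QA role (95 pts), Novak→Lead role (51 pts), Jensen→Design role (95 pts), Bakr→Ops role (93 pts) — total 94+95+51+95+93 = 428 pts.
Column-greedy (each role in turn goes to its best remaining employee) gives 380 pts, worse by 48.
Next-best assignment: Huang→Design role, Farahani→QA role, Novak→Lead role, Jensen→Frontend role, Bakr→Ops role = 426 pts.
Every other assignment is strictly worse.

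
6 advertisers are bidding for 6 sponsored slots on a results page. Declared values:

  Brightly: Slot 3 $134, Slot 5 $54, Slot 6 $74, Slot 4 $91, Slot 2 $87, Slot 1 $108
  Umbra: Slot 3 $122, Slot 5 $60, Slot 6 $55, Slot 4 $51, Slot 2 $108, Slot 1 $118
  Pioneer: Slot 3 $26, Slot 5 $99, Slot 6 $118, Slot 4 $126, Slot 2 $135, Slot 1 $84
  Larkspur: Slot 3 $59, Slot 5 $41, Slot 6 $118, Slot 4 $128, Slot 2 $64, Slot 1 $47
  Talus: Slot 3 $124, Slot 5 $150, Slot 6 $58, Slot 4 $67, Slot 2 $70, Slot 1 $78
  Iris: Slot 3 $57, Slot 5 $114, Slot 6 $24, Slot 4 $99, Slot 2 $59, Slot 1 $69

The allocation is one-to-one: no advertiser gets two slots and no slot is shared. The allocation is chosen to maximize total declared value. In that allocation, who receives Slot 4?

Optimal: Brightly→Slot 3 ($134), Umbra→Slot 1 ($118), Pioneer→Slot 2 ($135), Larkspur→Slot 6 ($118), Talus→Slot 5 ($150), Iris→Slot 4 ($99) — total 134+118+135+118+150+99 = $754.
Column-greedy (each slot in turn goes to its best remaining advertiser) gives $707, worse by 47.
Next-best assignment: Brightly→Slot 1, Umbra→Slot 3, Pioneer→Slot 2, Larkspur→Slot 6, Talus→Slot 5, Iris→Slot 4 = $732.
Swapping Pioneer↔Talus (Pioneer→Slot 5 $99, Talus→Slot 2 $70) loses 116.
No other one-to-one assignment exceeds $754.
Iris's own top slot is Slot 5 ($114), but forcing Iris→Slot 5 and reassigning the rest optimally gives only $700 — worse by 54.

Iris receives Slot 4.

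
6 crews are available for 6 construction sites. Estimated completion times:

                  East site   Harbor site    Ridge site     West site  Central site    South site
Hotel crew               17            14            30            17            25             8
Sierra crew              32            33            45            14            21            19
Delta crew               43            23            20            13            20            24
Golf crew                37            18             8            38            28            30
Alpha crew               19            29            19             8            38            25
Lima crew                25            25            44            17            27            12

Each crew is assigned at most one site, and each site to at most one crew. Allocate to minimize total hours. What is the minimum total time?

Treat this as an assignment problem: match each crew to one site.
Optimal: Hotel crew→Harbor site (14 hours), Sierra crew→West site (14 hours), Delta crew→Central site (20 hours), Golf crew→Ridge site (8 hours), Alpha crew→East site (19 hours), Lima crew→South site (12 hours) — total 14+14+20+8+19+12 = 87 hours.
Min-entry greedy (repeatedly take the single cheapest remaining cell) gives 102 hours, worse by 15.

Min total: 87 hours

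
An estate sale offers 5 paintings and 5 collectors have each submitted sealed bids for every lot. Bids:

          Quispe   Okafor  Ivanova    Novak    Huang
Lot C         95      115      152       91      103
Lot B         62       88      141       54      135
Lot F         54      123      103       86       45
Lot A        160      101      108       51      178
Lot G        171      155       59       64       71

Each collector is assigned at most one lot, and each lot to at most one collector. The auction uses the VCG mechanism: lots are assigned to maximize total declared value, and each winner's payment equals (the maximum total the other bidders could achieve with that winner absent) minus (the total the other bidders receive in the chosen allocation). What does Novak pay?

Efficient allocation: Quispe→Lot G ($171), Okafor→Lot F ($123), Ivanova→Lot B ($141), Novak→Lot C ($91), Huang→Lot A ($178); total welfare W = $704.
Novak receives Lot C at value $91, so the others get W − 91 = $613.
Without Novak: best allocation of the remaining 4 bidders over all 5 lots is Quispe→Lot G ($171), Okafor→Lot F ($123), Ivanova→Lot C ($152), Huang→Lot A ($178), total $624.
VCG payment = (others' best without Novak) − (others' welfare with Novak) = 624 − 613 = $11.

Novak pays $11.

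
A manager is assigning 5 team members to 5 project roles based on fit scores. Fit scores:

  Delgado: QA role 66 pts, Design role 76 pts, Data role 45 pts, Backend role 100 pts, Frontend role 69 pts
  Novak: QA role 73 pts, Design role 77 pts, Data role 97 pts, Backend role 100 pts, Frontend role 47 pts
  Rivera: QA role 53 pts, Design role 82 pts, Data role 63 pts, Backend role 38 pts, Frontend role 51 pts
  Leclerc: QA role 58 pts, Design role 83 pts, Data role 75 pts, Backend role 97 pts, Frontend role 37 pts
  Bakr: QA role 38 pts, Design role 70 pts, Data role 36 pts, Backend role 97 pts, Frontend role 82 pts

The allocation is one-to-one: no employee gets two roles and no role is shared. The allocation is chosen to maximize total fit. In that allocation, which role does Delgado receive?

Optimal: Delgado→QA role (66 pts), Novak→Data role (97 pts), Rivera→Design role (82 pts), Leclerc→Backend role (97 pts), Bakr→Frontend role (82 pts) — total 66+97+82+97+82 = 424 pts.
Row-greedy (each employee in turn takes its best remaining role) gives 419 pts, worse by 5.
Delgado's own top role is Backend role (100 pts), but forcing Delgado→Backend role and reassigning the rest optimally gives only 419 pts — worse by 5.

Delgado receives QA role.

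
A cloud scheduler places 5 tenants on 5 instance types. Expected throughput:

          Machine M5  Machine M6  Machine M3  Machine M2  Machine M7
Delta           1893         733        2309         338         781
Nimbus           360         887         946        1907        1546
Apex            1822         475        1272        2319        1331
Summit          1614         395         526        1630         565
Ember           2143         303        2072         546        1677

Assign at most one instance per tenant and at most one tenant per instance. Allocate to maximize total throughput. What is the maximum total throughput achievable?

Max total: 8806 ops/s

Optimal: Delta→Machine M3 (2309 ops/s), Nimbus→Machine M6 (887 ops/s), Apex→Machine M2 (2319 ops/s), Summit→Machine M5 (1614 ops/s), Ember→Machine M7 (1677 ops/s) — total 2309+887+2319+1614+1677 = 8806 ops/s.
Row-greedy (each tenant in turn takes its best remaining instance) gives 6906 ops/s, worse by 1900.
Every other assignment is strictly worse.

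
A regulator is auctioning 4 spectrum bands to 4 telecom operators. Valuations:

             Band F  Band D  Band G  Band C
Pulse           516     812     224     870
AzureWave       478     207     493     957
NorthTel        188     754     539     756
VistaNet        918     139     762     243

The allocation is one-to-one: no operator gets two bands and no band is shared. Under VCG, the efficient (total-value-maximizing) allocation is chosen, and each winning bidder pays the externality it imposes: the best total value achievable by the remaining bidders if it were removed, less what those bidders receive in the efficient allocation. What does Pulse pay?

Pulse pays $215M.

Efficient allocation: Pulse→Band D ($812M), AzureWave→Band C ($957M), NorthTel→Band G ($539M), VistaNet→Band F ($918M); total welfare W = $3226M.
Pulse receives Band D at value $812M, so the others get W − 812 = $2414M.
Without Pulse: best allocation of the remaining 3 bidders over all 4 bands is AzureWave→Band C ($957M), NorthTel→Band D ($754M), VistaNet→Band F ($918M), total $2629M.
VCG payment = (others' best without Pulse) − (others' welfare with Pulse) = 2629 − 2414 = $215M.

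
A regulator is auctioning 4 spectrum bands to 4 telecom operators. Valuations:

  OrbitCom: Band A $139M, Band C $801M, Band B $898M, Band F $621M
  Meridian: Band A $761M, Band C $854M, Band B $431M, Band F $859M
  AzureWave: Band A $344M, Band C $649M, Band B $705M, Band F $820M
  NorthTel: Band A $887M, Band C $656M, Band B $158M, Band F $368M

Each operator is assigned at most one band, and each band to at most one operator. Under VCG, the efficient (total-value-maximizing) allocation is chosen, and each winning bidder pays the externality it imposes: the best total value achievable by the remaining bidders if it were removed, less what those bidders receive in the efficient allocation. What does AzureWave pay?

Efficient allocation: OrbitCom→Band B ($898M), Meridian→Band C ($854M), AzureWave→Band F ($820M), NorthTel→Band A ($887M); total welfare W = $3459M.
AzureWave receives Band F at value $820M, so the others get W − 820 = $2639M.
Without AzureWave: best allocation of the remaining 3 bidders over all 4 bands is OrbitCom→Band B ($898M), Meridian→Band F ($859M), NorthTel→Band A ($887M), total $2644M.
VCG payment = (others' best without AzureWave) − (others' welfare with AzureWave) = 2644 − 2639 = $5M.

AzureWave pays $5M.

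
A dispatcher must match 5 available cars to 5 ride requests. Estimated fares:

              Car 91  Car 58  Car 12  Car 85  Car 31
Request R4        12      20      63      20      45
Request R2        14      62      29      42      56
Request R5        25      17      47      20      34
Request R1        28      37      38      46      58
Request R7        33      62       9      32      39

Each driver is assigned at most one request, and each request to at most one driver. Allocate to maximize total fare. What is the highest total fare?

Maximum total: $252

This is a one-to-one assignment (maximum-weight bipartite matching).
Optimal: Car 91→Request R5 ($25), Car 58→Request R7 ($62), Car 12→Request R4 ($63), Car 85→Request R1 ($46), Car 31→Request R2 ($56) — total 25+62+63+46+56 = $252.
Next-best assignment: Car 91→Request R5, Car 58→Request R7, Car 12→Request R4, Car 85→Request R2, Car 31→Request R1 = $250.
No other one-to-one assignment exceeds $252.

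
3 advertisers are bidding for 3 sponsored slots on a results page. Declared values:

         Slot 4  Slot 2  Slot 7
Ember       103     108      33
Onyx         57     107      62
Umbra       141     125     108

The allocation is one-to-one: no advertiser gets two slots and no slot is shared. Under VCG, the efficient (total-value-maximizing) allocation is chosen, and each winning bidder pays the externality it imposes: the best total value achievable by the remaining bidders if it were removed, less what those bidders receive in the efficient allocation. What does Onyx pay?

Onyx pays $38.

Efficient allocation: Ember→Slot 4 ($103), Onyx→Slot 2 ($107), Umbra→Slot 7 ($108); total welfare W = $318.
Onyx receives Slot 2 at value $107, so the others get W − 107 = $211.
Without Onyx: best allocation of the remaining 2 bidders over all 3 slots is Ember→Slot 2 ($108), Umbra→Slot 4 ($141), total $249.
VCG payment = (others' best without Onyx) − (others' welfare with Onyx) = 249 − 211 = $38.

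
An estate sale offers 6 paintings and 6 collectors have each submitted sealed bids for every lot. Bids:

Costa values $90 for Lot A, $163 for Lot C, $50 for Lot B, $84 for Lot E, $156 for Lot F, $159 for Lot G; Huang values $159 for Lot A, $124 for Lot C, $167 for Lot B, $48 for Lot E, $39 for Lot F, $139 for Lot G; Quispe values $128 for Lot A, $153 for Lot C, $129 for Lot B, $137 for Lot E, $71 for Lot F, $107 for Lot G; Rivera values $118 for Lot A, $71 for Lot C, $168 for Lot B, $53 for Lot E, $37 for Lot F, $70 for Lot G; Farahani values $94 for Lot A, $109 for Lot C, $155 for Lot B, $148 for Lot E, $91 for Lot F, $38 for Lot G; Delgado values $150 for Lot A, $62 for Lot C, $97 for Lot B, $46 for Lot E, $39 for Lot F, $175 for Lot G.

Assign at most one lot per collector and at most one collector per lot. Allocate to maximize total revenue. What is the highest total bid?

This is a one-to-one assignment (maximum-weight bipartite matching).
Optimal: Costa→Lot F ($156), Huang→Lot A ($159), Quispe→Lot C ($153), Rivera→Lot B ($168), Farahani→Lot E ($148), Delgado→Lot G ($175) — total 156+159+153+168+148+175 = $959.
Row-greedy (each collector in turn takes its best remaining lot) gives $851, worse by 108.
Checked against all permutations: $959 is optimal.

Maximum total: $959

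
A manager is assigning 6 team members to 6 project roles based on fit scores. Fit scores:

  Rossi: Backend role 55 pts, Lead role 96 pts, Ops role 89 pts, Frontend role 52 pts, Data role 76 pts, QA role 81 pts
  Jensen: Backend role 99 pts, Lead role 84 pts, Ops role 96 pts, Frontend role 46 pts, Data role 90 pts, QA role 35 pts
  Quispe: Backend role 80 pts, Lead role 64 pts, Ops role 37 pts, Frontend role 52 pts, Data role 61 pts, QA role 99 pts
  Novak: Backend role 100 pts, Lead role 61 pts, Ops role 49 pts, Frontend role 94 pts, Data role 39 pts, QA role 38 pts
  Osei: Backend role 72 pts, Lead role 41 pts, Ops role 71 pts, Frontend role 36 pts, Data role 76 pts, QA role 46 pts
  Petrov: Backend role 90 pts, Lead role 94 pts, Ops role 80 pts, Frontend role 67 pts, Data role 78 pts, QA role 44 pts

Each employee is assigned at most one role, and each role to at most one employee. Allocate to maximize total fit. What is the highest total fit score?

This is the linear assignment problem.
Optimal: Rossi→Lead role (96 pts), Jensen→Ops role (96 pts), Quispe→QA role (99 pts), Novak→Frontend role (94 pts), Osei→Data role (76 pts), Petrov→Backend role (90 pts) — total 96+96+99+94+76+90 = 551 pts.
Max-entry greedy (repeatedly take the single best remaining cell) gives 505 pts, worse by 46.
Swapping Rossi↔Novak (Rossi→Frontend role 52 pts, Novak→Lead role 61 pts) loses 77.

Max total: 551 pts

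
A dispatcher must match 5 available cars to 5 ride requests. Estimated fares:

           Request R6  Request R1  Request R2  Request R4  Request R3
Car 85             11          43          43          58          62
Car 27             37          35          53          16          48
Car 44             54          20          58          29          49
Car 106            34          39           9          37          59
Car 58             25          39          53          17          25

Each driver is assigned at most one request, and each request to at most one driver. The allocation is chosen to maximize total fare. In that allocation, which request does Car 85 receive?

Optimal: Car 85→Request R4 ($58), Car 27→Request R2 ($53), Car 44→Request R6 ($54), Car 106→Request R3 ($59), Car 58→Request R1 ($39) — total 58+53+54+59+39 = $263.
Row-greedy (each driver in turn takes its best remaining request) gives $225, worse by 38.
Next-best assignment: Car 85→Request R4, Car 27→Request R1, Car 44→Request R6, Car 106→Request R3, Car 58→Request R2 = $259.
Every other assignment is strictly worse.
Car 85's own top request is Request R3 ($62), but forcing Car 85→Request R3 and reassigning the rest optimally gives only $245 — worse by 18.

Car 85 receives Request R4.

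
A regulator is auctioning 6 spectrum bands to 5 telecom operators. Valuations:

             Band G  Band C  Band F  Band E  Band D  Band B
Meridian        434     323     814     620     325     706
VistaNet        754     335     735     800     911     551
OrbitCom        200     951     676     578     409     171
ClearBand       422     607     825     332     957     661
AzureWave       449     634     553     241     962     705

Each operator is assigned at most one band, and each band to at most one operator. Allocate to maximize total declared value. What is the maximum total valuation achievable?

Max total: $4244M

Optimal: Meridian→Band B ($706M), VistaNet→Band E ($800M), OrbitCom→Band C ($951M), ClearBand→Band F ($825M), AzureWave→Band D ($962M) — total 706+800+951+825+962 = $4244M.
Column-greedy (each band in turn goes to its best remaining operator) gives $4112M, worse by 132.
Swapping AzureWave↔ClearBand (AzureWave→Band F $553M, ClearBand→Band D $957M) loses 277.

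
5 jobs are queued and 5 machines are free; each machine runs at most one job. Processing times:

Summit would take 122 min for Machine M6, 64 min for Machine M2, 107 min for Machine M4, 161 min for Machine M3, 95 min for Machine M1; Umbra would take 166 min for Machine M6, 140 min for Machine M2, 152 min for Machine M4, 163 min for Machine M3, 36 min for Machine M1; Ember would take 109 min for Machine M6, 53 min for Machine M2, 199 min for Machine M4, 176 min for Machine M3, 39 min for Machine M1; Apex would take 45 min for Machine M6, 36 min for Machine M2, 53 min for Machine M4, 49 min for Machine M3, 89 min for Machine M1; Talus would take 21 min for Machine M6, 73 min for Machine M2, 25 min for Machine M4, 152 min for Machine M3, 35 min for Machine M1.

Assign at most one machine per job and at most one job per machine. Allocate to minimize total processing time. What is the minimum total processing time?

Min total: 266 min

Treat this as an assignment problem: match each job to one machine.
Optimal: Summit→Machine M4 (107 min), Umbra→Machine M1 (36 min), Ember→Machine M2 (53 min), Apex→Machine M3 (49 min), Talus→Machine M6 (21 min) — total 107+36+53+49+21 = 266 min.
Min-entry greedy (repeatedly take the single cheapest remaining cell) gives 376 min, worse by 110.
Swapping Summit↔Talus (Summit→Machine M6 122 min, Talus→Machine M4 25 min) adds 19.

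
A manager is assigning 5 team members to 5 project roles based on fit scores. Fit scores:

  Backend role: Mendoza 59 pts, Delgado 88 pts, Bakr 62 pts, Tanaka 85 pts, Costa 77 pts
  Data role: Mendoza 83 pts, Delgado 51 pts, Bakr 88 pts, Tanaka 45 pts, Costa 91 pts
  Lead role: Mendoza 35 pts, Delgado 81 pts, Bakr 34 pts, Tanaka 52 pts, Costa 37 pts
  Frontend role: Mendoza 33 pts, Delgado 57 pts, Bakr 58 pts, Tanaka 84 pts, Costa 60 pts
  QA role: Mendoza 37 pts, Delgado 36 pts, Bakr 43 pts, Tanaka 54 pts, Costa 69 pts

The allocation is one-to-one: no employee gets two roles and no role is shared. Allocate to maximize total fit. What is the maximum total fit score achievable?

Maximum total: 381 pts

Optimal: Mendoza→Backend role (59 pts), Delgado→Lead role (81 pts), Bakr→Data role (88 pts), Tanaka→Frontend role (84 pts), Costa→QA role (69 pts) — total 59+81+88+84+69 = 381 pts.
Column-greedy (each role in turn goes to its best remaining employee) gives 326 pts, worse by 55.
No other one-to-one assignment exceeds 381 pts.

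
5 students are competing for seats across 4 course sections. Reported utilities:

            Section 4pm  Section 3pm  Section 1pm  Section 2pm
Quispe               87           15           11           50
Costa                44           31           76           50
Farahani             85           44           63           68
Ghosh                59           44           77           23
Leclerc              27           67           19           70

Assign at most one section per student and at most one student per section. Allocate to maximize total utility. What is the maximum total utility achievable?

Maximum total: 299 points

Treat this as an assignment problem: match each student to one section.
Optimal: Quispe→Section 4pm (87 points), Leclerc→Section 3pm (67 points), Ghosh→Section 1pm (77 points), Farahani→Section 2pm (68 points) — total 87+67+77+68 = 299 points.
Max-entry greedy (repeatedly take the single best remaining cell) gives 278 points, worse by 21.
No other one-to-one assignment exceeds 299 points.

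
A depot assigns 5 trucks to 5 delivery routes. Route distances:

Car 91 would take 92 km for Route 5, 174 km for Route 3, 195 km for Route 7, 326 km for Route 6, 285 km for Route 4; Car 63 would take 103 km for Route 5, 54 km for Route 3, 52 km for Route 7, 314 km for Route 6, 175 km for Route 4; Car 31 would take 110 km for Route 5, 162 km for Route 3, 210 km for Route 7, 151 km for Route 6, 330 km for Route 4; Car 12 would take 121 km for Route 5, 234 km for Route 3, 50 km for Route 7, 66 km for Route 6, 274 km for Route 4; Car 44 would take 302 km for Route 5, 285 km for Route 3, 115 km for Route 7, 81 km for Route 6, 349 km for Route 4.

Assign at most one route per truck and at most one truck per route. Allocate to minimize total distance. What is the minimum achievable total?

This is the linear assignment problem.
Optimal: Car 91→Route 5 (92 km), Car 63→Route 4 (175 km), Car 31→Route 3 (162 km), Car 12→Route 7 (50 km), Car 44→Route 6 (81 km) — total 92+175+162+50+81 = 560 km.
Min-entry greedy (repeatedly take the single cheapest remaining cell) gives 607 km, worse by 47.
Next-best assignment: Car 91→Route 4, Car 63→Route 3, Car 31→Route 5, Car 12→Route 7, Car 44→Route 6 = 580 km.

Minimum total: 560 km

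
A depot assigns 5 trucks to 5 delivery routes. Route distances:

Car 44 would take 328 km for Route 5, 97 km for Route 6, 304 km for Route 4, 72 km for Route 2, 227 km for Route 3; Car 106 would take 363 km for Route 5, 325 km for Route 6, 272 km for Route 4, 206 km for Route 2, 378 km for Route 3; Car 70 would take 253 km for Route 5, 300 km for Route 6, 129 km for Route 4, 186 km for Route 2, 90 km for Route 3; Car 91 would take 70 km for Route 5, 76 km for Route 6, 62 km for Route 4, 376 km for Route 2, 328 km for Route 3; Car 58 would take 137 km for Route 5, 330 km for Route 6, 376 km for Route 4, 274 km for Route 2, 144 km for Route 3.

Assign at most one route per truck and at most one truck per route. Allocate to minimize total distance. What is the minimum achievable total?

Optimal: Car 44→Route 6 (97 km), Car 106→Route 2 (206 km), Car 70→Route 3 (90 km), Car 91→Route 4 (62 km), Car 58→Route 5 (137 km) — total 97+206+90+62+137 = 592 km.
Row-greedy (each truck in turn takes its cheapest remaining route) gives 834 km, worse by 242.
Next-best assignment: Car 44→Route 6, Car 106→Route 2, Car 70→Route 4, Car 91→Route 5, Car 58→Route 3 = 646 km.
Swapping Car 70↔Car 44 (Car 70→Route 6 300 km, Car 44→Route 3 227 km) adds 340.

Min total: 592 km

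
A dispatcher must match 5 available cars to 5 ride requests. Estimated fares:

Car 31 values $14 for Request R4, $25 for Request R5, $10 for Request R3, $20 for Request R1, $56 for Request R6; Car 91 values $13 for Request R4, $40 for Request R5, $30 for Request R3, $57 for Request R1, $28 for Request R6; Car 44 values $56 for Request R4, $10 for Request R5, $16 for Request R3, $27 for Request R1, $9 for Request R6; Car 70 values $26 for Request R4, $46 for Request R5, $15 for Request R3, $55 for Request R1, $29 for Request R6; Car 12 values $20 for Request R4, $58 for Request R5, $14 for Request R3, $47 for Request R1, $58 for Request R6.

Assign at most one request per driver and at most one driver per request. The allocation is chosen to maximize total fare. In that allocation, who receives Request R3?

Car 91 receives Request R3.

Optimal: Car 31→Request R6 ($56), Car 91→Request R3 ($30), Car 44→Request R4 ($56), Car 70→Request R1 ($55), Car 12→Request R5 ($58) — total 56+30+56+55+58 = $255.
No other one-to-one assignment exceeds $255.
Car 91's own top request is Request R1 ($57), but forcing Car 91→Request R1 and reassigning the rest optimally gives only $242 — worse by 13.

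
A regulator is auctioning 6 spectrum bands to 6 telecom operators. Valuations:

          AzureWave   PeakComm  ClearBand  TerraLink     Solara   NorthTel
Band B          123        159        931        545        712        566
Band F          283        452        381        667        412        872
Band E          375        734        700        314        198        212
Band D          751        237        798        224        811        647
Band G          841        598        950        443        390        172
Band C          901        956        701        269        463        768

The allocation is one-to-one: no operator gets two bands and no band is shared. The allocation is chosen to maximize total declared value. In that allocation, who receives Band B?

Optimal: AzureWave→Band C ($901M), PeakComm→Band E ($734M), ClearBand→Band G ($950M), TerraLink→Band B ($545M), Solara→Band D ($811M), NorthTel→Band F ($872M) — total 901+734+950+545+811+872 = $4813M.
Row-greedy (each operator in turn takes its best remaining band) gives $4629M, worse by 184.
Next-best assignment: AzureWave→Band G, PeakComm→Band E, ClearBand→Band B, TerraLink→Band F, Solara→Band D, NorthTel→Band C = $4752M.
TerraLink's own top band is Band F ($667M), but forcing TerraLink→Band F and reassigning the rest optimally gives only $4752M — worse by 61.

TerraLink receives Band B.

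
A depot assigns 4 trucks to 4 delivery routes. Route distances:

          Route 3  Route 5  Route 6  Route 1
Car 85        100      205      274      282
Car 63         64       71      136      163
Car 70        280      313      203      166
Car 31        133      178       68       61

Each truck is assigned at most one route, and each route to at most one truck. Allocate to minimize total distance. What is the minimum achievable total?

Minimum total: 405 km

Optimal: Car 85→Route 3 (100 km), Car 63→Route 5 (71 km), Car 70→Route 1 (166 km), Car 31→Route 6 (68 km) — total 100+71+166+68 = 405 km.
Min-entry greedy (repeatedly take the single cheapest remaining cell) gives 533 km, worse by 128.
Next-best assignment: Car 85→Route 3, Car 63→Route 5, Car 70→Route 6, Car 31→Route 1 = 435 km.
Checked against all permutations: 405 km is optimal.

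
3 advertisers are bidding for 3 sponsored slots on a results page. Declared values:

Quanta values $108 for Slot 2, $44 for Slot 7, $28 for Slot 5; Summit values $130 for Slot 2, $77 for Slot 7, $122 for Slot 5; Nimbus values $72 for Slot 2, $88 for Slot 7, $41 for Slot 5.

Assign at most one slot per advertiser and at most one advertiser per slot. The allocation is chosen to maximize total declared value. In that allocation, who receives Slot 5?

Optimal: Quanta→Slot 2 ($108), Summit→Slot 5 ($122), Nimbus→Slot 7 ($88) — total 108+122+88 = $318.
Column-greedy (each slot in turn goes to its best remaining advertiser) gives $246, worse by 72.
No other one-to-one assignment exceeds $318.
Summit's own top slot is Slot 2 ($130), but forcing Summit→Slot 2 and reassigning the rest optimally gives only $246 — worse by 72.

Summit receives Slot 5.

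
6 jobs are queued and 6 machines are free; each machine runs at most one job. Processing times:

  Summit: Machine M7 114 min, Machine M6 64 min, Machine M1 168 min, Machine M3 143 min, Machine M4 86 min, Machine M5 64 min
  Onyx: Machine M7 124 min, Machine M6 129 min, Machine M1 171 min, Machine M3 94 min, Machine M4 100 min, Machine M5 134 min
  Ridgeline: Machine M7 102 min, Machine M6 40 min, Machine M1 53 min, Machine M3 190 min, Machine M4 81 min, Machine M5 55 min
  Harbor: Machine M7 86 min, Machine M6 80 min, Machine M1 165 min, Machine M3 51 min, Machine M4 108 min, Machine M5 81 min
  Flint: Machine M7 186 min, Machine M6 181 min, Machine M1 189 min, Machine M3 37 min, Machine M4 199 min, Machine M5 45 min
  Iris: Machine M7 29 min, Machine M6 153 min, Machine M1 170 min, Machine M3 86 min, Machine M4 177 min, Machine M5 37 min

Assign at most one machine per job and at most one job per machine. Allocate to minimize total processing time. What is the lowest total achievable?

This is the linear assignment problem.
Optimal: Summit→Machine M6 (64 min), Onyx→Machine M4 (100 min), Ridgeline→Machine M1 (53 min), Harbor→Machine M3 (51 min), Flint→Machine M5 (45 min), Iris→Machine M7 (29 min) — total 64+100+53+51+45+29 = 342 min.
Column-greedy (each machine in turn goes to its cheapest remaining job) gives 491 min, worse by 149.
Next-best assignment: Summit→Machine M5, Onyx→Machine M4, Ridgeline→Machine M1, Harbor→Machine M6, Flint→Machine M3, Iris→Machine M7 = 363 min.

Min total: 342 min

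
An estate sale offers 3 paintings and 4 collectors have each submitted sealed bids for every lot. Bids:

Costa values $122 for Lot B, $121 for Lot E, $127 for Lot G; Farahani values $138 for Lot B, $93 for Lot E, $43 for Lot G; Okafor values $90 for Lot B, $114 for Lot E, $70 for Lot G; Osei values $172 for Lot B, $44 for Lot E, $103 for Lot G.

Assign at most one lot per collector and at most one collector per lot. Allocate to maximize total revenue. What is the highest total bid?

Maximum total: $413

Optimal: Osei→Lot B ($172), Okafor→Lot E ($114), Costa→Lot G ($127) — total 172+114+127 = $413.
Row-greedy (each collector in turn takes its best remaining lot) gives $379, worse by 34.
No other one-to-one assignment exceeds $413.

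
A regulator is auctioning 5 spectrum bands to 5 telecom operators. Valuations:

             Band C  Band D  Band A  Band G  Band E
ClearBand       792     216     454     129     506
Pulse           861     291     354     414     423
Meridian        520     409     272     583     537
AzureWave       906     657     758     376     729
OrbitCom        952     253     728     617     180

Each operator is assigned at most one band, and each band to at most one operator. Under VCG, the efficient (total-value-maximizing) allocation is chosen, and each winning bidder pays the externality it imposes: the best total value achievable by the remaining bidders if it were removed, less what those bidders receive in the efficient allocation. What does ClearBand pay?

Efficient allocation: ClearBand→Band E ($506M), Pulse→Band C ($861M), Meridian→Band G ($583M), AzureWave→Band D ($657M), OrbitCom→Band A ($728M); total welfare W = $3335M.
ClearBand receives Band E at value $506M, so the others get W − 506 = $2829M.
Without ClearBand: best allocation of the remaining 4 bidders over all 5 bands is Pulse→Band C ($861M), Meridian→Band G ($583M), AzureWave→Band E ($729M), OrbitCom→Band A ($728M), total $2901M.
VCG payment = (others' best without ClearBand) − (others' welfare with ClearBand) = 2901 − 2829 = $72M.

ClearBand pays $72M.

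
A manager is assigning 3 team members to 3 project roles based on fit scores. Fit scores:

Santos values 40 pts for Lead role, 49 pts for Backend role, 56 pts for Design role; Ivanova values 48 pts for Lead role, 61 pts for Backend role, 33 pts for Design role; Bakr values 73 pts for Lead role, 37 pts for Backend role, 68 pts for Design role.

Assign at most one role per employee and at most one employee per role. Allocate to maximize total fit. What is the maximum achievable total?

Optimal: Santos→Design role (56 pts), Ivanova→Backend role (61 pts), Bakr→Lead role (73 pts) — total 56+61+73 = 190 pts.
Next-best assignment: Santos→Lead role, Ivanova→Backend role, Bakr→Design role = 169 pts.

Max total: 190 pts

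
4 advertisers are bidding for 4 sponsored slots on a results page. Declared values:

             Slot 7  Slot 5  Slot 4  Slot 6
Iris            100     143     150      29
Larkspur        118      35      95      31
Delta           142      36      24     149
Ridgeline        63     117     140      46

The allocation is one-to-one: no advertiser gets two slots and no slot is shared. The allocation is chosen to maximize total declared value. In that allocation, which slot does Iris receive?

Treat this as an assignment problem: match each advertiser to one slot.
Optimal: Iris→Slot 5 ($143), Larkspur→Slot 7 ($118), Delta→Slot 6 ($149), Ridgeline→Slot 4 ($140) — total 143+118+149+140 = $550.
Column-greedy (each slot in turn goes to its best remaining advertiser) gives $456, worse by 94.
Next-best assignment: Iris→Slot 4, Larkspur→Slot 7, Delta→Slot 6, Ridgeline→Slot 5 = $534.
Swapping Delta↔Iris (Delta→Slot 5 $36, Iris→Slot 6 $29) loses 227.
Every other assignment is strictly worse.
Iris's own top slot is Slot 4 ($150), but forcing Iris→Slot 4 and reassigning the rest optimally gives only $534 — worse by 16.

Iris receives Slot 5.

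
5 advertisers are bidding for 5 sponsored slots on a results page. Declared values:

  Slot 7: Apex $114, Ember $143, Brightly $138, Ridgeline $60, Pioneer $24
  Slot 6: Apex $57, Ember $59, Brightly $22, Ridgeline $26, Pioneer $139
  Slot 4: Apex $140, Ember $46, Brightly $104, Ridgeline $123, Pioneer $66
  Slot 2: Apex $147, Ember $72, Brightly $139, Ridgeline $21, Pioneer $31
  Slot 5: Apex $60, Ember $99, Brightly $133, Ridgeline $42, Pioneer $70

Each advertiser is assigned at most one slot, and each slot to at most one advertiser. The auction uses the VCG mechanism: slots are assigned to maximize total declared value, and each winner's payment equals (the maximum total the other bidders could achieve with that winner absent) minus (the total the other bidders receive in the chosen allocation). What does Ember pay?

Efficient allocation: Apex→Slot 2 ($147), Ember→Slot 7 ($143), Brightly→Slot 5 ($133), Ridgeline→Slot 4 ($123), Pioneer→Slot 6 ($139); total welfare W = $685.
Ember receives Slot 7 at value $143, so the others get W − 143 = $542.
Without Ember: best allocation of the remaining 4 bidders over all 5 slots is Apex→Slot 2 ($147), Brightly→Slot 7 ($138), Ridgeline→Slot 4 ($123), Pioneer→Slot 6 ($139), total $547.
VCG payment = (others' best without Ember) − (others' welfare with Ember) = 547 − 542 = $5.

Ember pays $5.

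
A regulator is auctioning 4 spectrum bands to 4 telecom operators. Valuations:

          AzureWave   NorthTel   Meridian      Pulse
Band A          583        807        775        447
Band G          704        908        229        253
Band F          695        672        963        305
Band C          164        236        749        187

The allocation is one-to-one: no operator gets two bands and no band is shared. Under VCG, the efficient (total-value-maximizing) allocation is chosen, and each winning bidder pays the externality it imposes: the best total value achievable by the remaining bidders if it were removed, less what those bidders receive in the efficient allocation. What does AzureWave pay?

AzureWave pays $214M.

Efficient allocation: AzureWave→Band F ($695M), NorthTel→Band G ($908M), Meridian→Band C ($749M), Pulse→Band A ($447M); total welfare W = $2799M.
AzureWave receives Band F at value $695M, so the others get W − 695 = $2104M.
Without AzureWave: best allocation of the remaining 3 bidders over all 4 bands is NorthTel→Band G ($908M), Meridian→Band F ($963M), Pulse→Band A ($447M), total $2318M.
VCG payment = (others' best without AzureWave) − (others' welfare with AzureWave) = 2318 − 2104 = $214M.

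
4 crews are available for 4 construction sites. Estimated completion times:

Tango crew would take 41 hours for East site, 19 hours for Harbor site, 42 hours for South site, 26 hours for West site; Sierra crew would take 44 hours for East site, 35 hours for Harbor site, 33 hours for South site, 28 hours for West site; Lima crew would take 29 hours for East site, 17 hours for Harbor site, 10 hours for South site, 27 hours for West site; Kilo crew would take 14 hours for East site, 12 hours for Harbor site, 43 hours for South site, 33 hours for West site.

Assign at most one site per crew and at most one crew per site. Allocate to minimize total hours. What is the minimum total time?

Min total: 71 hours

Treat this as an assignment problem: match each crew to one site.
Optimal: Tango crew→Harbor site (19 hours), Sierra crew→West site (28 hours), Lima crew→South site (10 hours), Kilo crew→East site (14 hours) — total 19+28+10+14 = 71 hours.
Column-greedy (each site in turn goes to its cheapest remaining crew) gives 90 hours, worse by 19.
Next-best assignment: Tango crew→West site, Sierra crew→Harbor site, Lima crew→South site, Kilo crew→East site = 85 hours.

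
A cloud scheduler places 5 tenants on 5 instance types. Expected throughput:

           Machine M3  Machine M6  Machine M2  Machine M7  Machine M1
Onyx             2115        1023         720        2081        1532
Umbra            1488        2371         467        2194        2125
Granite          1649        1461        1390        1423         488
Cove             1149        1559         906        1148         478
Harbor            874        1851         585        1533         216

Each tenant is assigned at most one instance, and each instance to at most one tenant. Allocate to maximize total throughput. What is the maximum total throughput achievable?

Maximum total: 8722 ops/s

Treat this as an assignment problem: match each tenant to one instance.
Optimal: Onyx→Machine M3 (2115 ops/s), Umbra→Machine M1 (2125 ops/s), Granite→Machine M2 (1390 ops/s), Cove→Machine M6 (1559 ops/s), Harbor→Machine M7 (1533 ops/s) — total 2115+2125+1390+1559+1533 = 8722 ops/s.
Max-entry greedy (repeatedly take the single best remaining cell) gives 7887 ops/s, worse by 835.
Checked against all permutations: 8722 ops/s is optimal.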